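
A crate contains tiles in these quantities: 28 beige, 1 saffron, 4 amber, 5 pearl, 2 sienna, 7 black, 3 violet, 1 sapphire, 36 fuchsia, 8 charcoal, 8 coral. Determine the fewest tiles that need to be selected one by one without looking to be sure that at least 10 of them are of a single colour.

Put each drawn tile into a box by colour. The largest draw with every box below 10 takes min(count, 9) from each colour; colours with fewer than 9 contribute all they have.
Σ min(cᵢ, 9) = 9 + 1 + 4 + 5 + 2 + 7 + 3 + 1 + 9 + 8 + 8 = 57.
Draw number 57 + 1 = 58 must push one box to 10.

58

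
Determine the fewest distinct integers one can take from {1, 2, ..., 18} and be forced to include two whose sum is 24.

A set avoiding the sum 24 can contain at most one of each pair {x, 24−x}, plus the 6 elements whose complement lies outside the range or equal to its own complement.
The integers 1, …, 12 (12 of them) are such a set: any two sum to at least 1+2 = 3 and at most 11+12 = 23 < 24.
Pigeonhole: any 13th integer completes one of the 6 pairs, so 13 choices force a sum of 24.

13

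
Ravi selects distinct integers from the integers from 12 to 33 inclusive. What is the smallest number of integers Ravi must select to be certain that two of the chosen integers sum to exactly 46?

Group the elements by complementary pair {x, 46−x}: {13,33}, {14,32}, {15,31}, …, giving 10 two-element pairs, the single value 23 (it cannot pair with itself since the integers are distinct), and 1 integer whose partner 46−x falls outside [12,33].
Treating each of those 12 groups as a pigeonhole, one can pick one integer per group — 12 integers — with no two summing to 46.
The 13th integer lands in an occupied pair, forcing a sum of 46.

13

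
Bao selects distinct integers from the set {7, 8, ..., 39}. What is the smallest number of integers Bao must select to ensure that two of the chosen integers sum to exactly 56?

23

A set avoiding the sum 56 can contain at most one of each pair {x, 56−x}, plus the 11 elements whose complement lies outside the range or equal to its own complement.
The integers 7, …, 28 (22 of them) are such a set: any two sum to at least 7+8 = 15 and at most 27+28 = 55 < 56.
By pigeonhole, any 23rd integer completes one of the 11 pairs, so 23 choices force a sum of 56.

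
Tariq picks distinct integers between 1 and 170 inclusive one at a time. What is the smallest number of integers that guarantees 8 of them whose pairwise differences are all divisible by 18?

Integers whose pairwise differences are multiples of 18 are exactly those sharing a remainder mod 18. The 18 residue classes mod 18 are the pigeonholes.
With 126 integers one could put 7 in each residue class and have no class reach 8.
The 127th integer pushes some class to 8, so 18·7 + 1 = 127.

127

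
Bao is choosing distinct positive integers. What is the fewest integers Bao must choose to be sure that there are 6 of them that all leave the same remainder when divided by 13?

66

The 13 residue classes mod 13 are the pigeonholes.
With 65 integers one could put 5 in each residue class and have no class reach 6.
The 66th integer pushes some class to 6, so 13·5 + 1 = 66.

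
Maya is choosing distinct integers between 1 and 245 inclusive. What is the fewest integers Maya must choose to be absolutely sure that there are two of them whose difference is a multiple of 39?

40

Integers whose pairwise differences are multiples of 39 are exactly those sharing a remainder mod 39. By pigeonhole, the 39 residue classes mod 39 are the pigeonholes.
With 39 integers one could put 1 in each residue class and have no class reach 2.
The 40th integer pushes some class to 2, so 39·1 + 1 = 40.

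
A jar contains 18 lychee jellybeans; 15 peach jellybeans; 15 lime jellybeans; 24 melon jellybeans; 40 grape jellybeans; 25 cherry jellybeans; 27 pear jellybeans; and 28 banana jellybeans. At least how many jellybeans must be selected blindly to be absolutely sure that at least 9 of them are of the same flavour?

An adversary could hand out at most 8 jellybeans per flavour: 8 + 8 + 8 + 8 + 8 + 8 + 8 + 8 = 64 jellybeans and still no flavour has 9.
By the pigeonhole principle, one more jellybean lands in a flavour already at 8, so 65 draws are enough and 64 are not.

65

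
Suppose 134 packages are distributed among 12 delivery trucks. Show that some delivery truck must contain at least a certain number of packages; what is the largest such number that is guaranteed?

By the pigeonhole principle, the 12 delivery trucks are the holes and the 134 packages are the pigeons.
If every delivery truck held at most 11 packages, the total would be at most 12 × 11 = 132, which is less than 134.
So some delivery truck holds at least ⌈134/12⌉ = 12 packages.

12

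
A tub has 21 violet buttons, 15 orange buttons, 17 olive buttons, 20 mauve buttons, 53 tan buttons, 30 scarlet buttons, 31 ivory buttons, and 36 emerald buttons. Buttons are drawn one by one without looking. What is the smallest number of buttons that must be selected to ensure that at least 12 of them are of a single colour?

Pigeonhole: put each drawn button into a box by colour. The largest draw with every box below 12 takes min(count, 11) from each colour.
Σ min(cᵢ, 11) = 11 + 11 + 11 + 11 + 11 + 11 + 11 + 11 = 88.
Draw number 88 + 1 = 89 must push one box to 12.

89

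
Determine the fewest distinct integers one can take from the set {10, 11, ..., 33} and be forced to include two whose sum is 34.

A set avoiding the sum 34 can contain at most one of each pair {x, 34−x}, plus the 10 elements whose complement lies outside the range or equal to its own complement.
The integers 17, …, 33 (17 of them) are such a set: any two sum to at least 17+18 = 35 > 34.
By the pigeonhole principle, any 18th integer completes one of the 7 pairs, so 18 choices force a sum of 34.

18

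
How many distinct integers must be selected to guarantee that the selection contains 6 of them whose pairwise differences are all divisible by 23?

Integers whose pairwise differences are multiples of 23 are exactly those sharing a remainder mod 23. Pigeonhole: the 23 residue classes mod 23 are the pigeonholes.
With 115 integers one could put 5 in each residue class and have no class reach 6.
The 116th integer pushes some class to 6, so 23·5 + 1 = 116.

116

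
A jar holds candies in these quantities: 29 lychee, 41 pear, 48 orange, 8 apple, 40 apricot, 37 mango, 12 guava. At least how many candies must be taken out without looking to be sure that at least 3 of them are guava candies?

In the worst case for collecting guava candies, every non-guava candy comes out first.
There are 29 + 41 + 48 + 8 + 40 + 37 = 203 non-guava candies altogether.
After those, each further candy must be guava, so 203 + 3 = 206 draws guarantee 3 guava candies.

206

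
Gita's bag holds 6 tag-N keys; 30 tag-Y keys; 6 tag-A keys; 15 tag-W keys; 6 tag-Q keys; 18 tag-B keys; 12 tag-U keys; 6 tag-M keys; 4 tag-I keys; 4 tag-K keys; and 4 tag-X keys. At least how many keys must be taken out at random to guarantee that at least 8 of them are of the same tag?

65

By the pigeonhole principle, put each drawn key into a box by tag. The largest draw with every box below 8 takes min(count, 7) from each tag; tags with fewer than 7 contribute all they have.
Σ min(cᵢ, 7) = 6 + 7 + 6 + 7 + 6 + 7 + 7 + 6 + 4 + 4 + 4 = 64.
Draw number 64 + 1 = 65 must push one box to 8.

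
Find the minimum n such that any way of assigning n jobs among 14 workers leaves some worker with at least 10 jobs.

With 126 jobs one could put exactly 9 in each of the 14 workers, and no worker would reach 10.
By the pigeonhole principle, one more job must land in a worker that already has 9, giving it 10.
So 14 × 9 + 1 = 127 jobs are required.

127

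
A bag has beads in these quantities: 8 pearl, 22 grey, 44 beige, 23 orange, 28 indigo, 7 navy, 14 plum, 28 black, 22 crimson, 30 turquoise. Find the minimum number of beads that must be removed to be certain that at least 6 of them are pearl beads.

In the worst case for collecting pearl beads, every non-pearl bead comes out first.
There are 22 + 44 + 23 + 28 + 7 + 14 + 28 + 22 + 30 = 218 non-pearl beads altogether.
After those, each further bead must be pearl, so 218 + 6 = 224 draws guarantee 6 pearl beads.

224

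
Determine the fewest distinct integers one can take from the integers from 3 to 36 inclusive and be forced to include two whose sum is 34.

21

Two chosen integers sum to 34 exactly when both halves of some pair {x, 34−x} with 3 ≤ x ≤ 34−x ≤ 31 are chosen — 14 such pairs.
The remaining 6 elements (those with no distinct partner in range) can never complete a 34-sum, so the worst case takes all of them and one from each pair: 6 + 14 = 20.
By the pigeonhole principle, the 21st integer has to be the second member of some pair, so 20 + 1 = 21.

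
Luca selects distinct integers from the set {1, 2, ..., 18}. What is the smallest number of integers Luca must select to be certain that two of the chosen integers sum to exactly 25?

Group the elements by complementary pair {x, 25−x}: {7,18}, {8,17}, {9,16}, …, giving 6 two-element pairs and 6 integers whose partner 25−x falls outside [1,18].
Treating each of those 12 groups as a pigeonhole, one can pick one integer per group — 12 integers — with no two summing to 25.
The 13th integer lands in an occupied pair, forcing a sum of 25.

13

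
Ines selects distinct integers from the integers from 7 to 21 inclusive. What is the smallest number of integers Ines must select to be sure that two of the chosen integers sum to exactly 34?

Group the elements by complementary pair {x, 34−x}: {13,21}, {14,20}, {15,19}, …, giving 4 two-element pairs, the single value 17 (it cannot pair with itself since the integers are distinct), and 6 integers whose partner 34−x falls outside [7,21].
Treating each of those 11 groups as a pigeonhole, one can pick one integer per group — 11 integers — with no two summing to 34.
The 12th integer lands in an occupied pair, forcing a sum of 34.

12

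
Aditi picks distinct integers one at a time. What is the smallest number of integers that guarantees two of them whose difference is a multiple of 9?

10

Integers whose pairwise differences are multiples of 9 are exactly those sharing a remainder mod 9. By pigeonhole, the 9 residue classes mod 9 are the pigeonholes.
With 9 integers one could put 1 in each residue class and have no class reach 2.
The 10th integer pushes some class to 2, so 9·1 + 1 = 10.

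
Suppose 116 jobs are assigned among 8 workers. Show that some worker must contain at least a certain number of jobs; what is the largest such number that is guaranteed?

15

The 8 workers are the holes and the 116 jobs are the pigeons.
If every worker held at most 14 jobs, the total would be at most 8 × 14 = 112, which is less than 116.
So some worker holds at least ⌈116/8⌉ = 15 jobs.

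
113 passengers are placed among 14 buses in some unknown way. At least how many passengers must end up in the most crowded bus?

Pigeonhole: the 14 buses are the holes and the 113 passengers are the pigeons.
If every bus held at most 8 passengers, the total would be at most 14 × 8 = 112, which is less than 113.
So some bus holds at least ⌈113/14⌉ = 9 passengers.

9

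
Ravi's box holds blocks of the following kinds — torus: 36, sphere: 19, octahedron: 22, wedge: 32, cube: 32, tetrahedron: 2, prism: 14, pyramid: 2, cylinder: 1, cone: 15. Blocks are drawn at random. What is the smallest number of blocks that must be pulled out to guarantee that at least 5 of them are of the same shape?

By pigeonhole, the 10 shapes are the holes; the blocks drawn are the pigeons.
To avoid 5 of any one shape, the worst case takes at most 4 of each shape, or every block of a shape that has fewer than 4.
That gives 4 + 4 + 4 + 4 + 4 + 2 + 4 + 2 + 1 + 4 = 33 blocks with no shape reaching 5.
The next block forces some shape to 5, so 33 + 1 = 34.

34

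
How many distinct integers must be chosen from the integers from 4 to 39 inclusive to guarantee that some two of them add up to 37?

22

Group the elements by complementary pair {x, 37−x}: {4,33}, {5,32}, {6,31}, …, giving 15 two-element pairs and 6 integers whose partner 37−x falls outside [4,39].
By the pigeonhole principle, treating each of those 21 groups as a pigeonhole, one can pick one integer per group — 21 integers — with no two summing to 37.
The 22nd integer lands in an occupied pair, forcing a sum of 37.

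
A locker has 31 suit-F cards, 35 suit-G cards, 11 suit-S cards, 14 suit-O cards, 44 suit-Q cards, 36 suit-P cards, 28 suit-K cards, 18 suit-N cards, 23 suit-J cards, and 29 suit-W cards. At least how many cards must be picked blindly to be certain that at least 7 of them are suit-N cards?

258

In the worst case for collecting suit-N cards, every non-suit-N card comes out first.
There are 31 + 35 + 11 + 14 + 44 + 36 + 28 + 23 + 29 = 251 non-suit-N cards altogether.
After those, each further card must be suit-N, so 251 + 7 = 258 draws guarantee 7 suit-N cards.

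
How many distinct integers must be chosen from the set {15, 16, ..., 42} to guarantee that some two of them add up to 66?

20

A set avoiding the sum 66 can contain at most one of each pair {x, 66−x}, plus the 10 elements whose complement lies outside the range or equal to its own complement.
The integers 15, …, 33 (19 of them) are such a set: any two sum to at least 15+16 = 31 and at most 32+33 = 65 < 66.
By pigeonhole, any 20th integer completes one of the 9 pairs, so 20 choices force a sum of 66.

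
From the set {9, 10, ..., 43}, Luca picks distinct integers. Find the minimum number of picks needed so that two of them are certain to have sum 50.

20

A set avoiding the sum 50 can contain at most one of each pair {x, 50−x}, plus the 3 elements whose complement lies outside the range or equal to its own complement.
The integers 25, …, 43 (19 of them) are such a set: any two sum to at least 25+26 = 51 > 50.
Any 20th integer completes one of the 16 pairs, so 20 choices force a sum of 50.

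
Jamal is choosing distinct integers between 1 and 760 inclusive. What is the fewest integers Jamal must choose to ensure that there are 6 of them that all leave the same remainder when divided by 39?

The 39 residue classes mod 39 are the pigeonholes.
With 195 integers one could put 5 in each residue class and have no class reach 6.
The 196th integer pushes some class to 6, so 39·5 + 1 = 196.

196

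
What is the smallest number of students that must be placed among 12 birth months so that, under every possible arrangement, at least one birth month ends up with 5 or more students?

With 48 students one could put exactly 4 in each of the 12 birth months, and no birth month would reach 5.
Pigeonhole: one more student must land in a birth month that already has 4, giving it 5.
So 12 × 4 + 1 = 49 students are required.

49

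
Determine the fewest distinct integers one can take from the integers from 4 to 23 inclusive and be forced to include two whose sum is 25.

12

A set avoiding the sum 25 can contain at most one of each pair {x, 25−x}, plus the 2 elements whose complement lies outside the range.
The integers 13, …, 23 (11 of them) are such a set: any two sum to at least 13+14 = 27 > 25.
Any 12th integer completes one of the 9 pairs, so 12 choices force a sum of 25.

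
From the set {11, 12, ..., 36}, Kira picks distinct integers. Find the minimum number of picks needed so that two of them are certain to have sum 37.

19

Two chosen integers sum to 37 exactly when both halves of some pair {x, 37−x} with 11 ≤ x ≤ 37−x ≤ 26 are chosen — 8 such pairs.
The remaining 10 elements (those with no distinct partner in range) can never complete a 37-sum, so the worst case takes all of them and one from each pair: 10 + 8 = 18.
Pigeonhole: the 19th integer has to be the second member of some pair, so 18 + 1 = 19.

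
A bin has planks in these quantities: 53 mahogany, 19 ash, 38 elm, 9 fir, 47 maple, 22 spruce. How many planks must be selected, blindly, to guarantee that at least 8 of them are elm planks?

158

In the worst case for collecting elm planks, every non-elm plank comes out first.
There are 53 + 19 + 9 + 47 + 22 = 150 non-elm planks altogether.
After those, each further plank must be elm, so 150 + 8 = 158 draws guarantee 8 elm planks.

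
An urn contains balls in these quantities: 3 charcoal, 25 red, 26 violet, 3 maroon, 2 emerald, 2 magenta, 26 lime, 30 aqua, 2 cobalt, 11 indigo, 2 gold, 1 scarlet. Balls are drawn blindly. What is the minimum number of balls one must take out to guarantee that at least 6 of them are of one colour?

Put each drawn ball into a box by colour. The largest draw with every box below 6 takes min(count, 5) from each colour; colours with fewer than 5 contribute all they have.
Σ min(cᵢ, 5) = 3 + 5 + 5 + 3 + 2 + 2 + 5 + 5 + 2 + 5 + 2 + 1 = 40.
Draw number 40 + 1 = 41 must push one box to 6.

41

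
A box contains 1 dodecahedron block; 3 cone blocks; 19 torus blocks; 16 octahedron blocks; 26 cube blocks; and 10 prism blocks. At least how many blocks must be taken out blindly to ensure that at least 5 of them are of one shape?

The 6 shapes are the holes; the blocks drawn are the pigeons.
To avoid 5 of any one shape, the worst case takes at most 4 of each shape, or every block of a shape that has fewer than 4.
That gives 1 + 3 + 4 + 4 + 4 + 4 = 20 blocks with no shape reaching 5.
The next block forces some shape to 5, so 20 + 1 = 21.

21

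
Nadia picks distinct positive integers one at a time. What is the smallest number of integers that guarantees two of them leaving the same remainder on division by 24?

25

Pigeonhole: the 24 residue classes mod 24 are the pigeonholes.
With 24 integers one could put 1 in each residue class and have no class reach 2.
The 25th integer pushes some class to 2, so 24·1 + 1 = 25.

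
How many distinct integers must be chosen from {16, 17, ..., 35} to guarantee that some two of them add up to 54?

A set avoiding the sum 54 can contain at most one of each pair {x, 54−x}, plus the 4 elements whose complement lies outside the range or equal to its own complement.
The integers 16, …, 27 (12 of them) are such a set: any two sum to at least 16+17 = 33 and at most 26+27 = 53 < 54.
By pigeonhole, any 13th integer completes one of the 8 pairs, so 13 choices force a sum of 54.

13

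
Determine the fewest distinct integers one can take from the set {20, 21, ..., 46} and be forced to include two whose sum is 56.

Two chosen integers sum to 56 exactly when both halves of some pair {x, 56−x} with 20 ≤ x ≤ 56−x ≤ 36 are chosen — 8 such pairs.
The remaining 11 elements (those with no distinct partner in range) can never complete a 56-sum, so the worst case takes all of them and one from each pair: 11 + 8 = 19.
By pigeonhole, the 20th integer has to be the second member of some pair, so 19 + 1 = 20.

20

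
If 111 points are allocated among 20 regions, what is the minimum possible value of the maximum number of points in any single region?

6

By the pigeonhole principle, the 20 regions are the holes and the 111 points are the pigeons.
If every region held at most 5 points, the total would be at most 20 × 5 = 100, which is less than 111.
So some region holds at least ⌈111/20⌉ = 6 points.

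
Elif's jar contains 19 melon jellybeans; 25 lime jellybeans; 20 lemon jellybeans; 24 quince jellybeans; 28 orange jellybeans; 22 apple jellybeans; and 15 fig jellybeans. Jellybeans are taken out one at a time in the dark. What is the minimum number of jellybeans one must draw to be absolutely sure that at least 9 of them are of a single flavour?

57

Pigeonhole: the 7 flavours are the holes; the jellybeans drawn are the pigeons.
To avoid 9 of any one flavour, the worst case takes at most 8 of each flavour.
That gives 8 + 8 + 8 + 8 + 8 + 8 + 8 = 56 jellybeans with no flavour reaching 9.
The next jellybean forces some flavour to 9, so 56 + 1 = 57.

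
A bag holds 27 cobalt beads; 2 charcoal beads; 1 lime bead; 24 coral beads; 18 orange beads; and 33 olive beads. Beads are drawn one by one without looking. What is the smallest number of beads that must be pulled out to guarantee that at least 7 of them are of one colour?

28

Put each drawn bead into a box by colour. The largest draw with every box below 7 takes min(count, 6) from each colour; colours with fewer than 6 contribute all they have.
Σ min(cᵢ, 6) = 6 + 2 + 1 + 6 + 6 + 6 = 27.
Draw number 27 + 1 = 28 must push one box to 7.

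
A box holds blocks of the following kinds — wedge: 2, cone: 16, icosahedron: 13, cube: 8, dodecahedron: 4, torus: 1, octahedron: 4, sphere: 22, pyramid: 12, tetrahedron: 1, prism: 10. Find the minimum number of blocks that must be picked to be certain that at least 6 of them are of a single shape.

An adversary could hand out at most 5 blocks per shape (5 shapes run out sooner): 2 + 5 + 5 + 5 + 4 + 1 + 4 + 5 + 5 + 1 + 5 = 42 blocks and still no shape has 6.
One more block lands in a shape already at 5, so 43 draws are enough and 42 are not.

43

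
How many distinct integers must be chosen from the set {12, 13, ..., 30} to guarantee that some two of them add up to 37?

Group the elements by complementary pair {x, 37−x}: {12,25}, {13,24}, {14,23}, …, giving 7 two-element pairs and 5 integers whose partner 37−x falls outside [12,30].
Treating each of those 12 groups as a pigeonhole, one can pick one integer per group — 12 integers — with no two summing to 37.
The 13th integer lands in an occupied pair, forcing a sum of 37.

13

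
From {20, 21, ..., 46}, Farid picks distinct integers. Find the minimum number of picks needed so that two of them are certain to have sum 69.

16

A set avoiding the sum 69 can contain at most one of each pair {x, 69−x}, plus the 3 elements whose complement lies outside the range.
The integers 20, …, 34 (15 of them) are such a set: any two sum to at least 20+21 = 41 and at most 33+34 = 67 < 69.
Any 16th integer completes one of the 12 pairs, so 16 choices force a sum of 69.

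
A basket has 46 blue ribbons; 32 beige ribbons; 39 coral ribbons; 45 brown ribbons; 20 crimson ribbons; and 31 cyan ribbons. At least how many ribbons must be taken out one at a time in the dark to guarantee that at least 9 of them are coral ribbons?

In the worst case for collecting coral ribbons, every non-coral ribbon comes out first.
There are 46 + 32 + 45 + 20 + 31 = 174 non-coral ribbons altogether.
After those, each further ribbon must be coral, so 174 + 9 = 183 draws guarantee 9 coral ribbons.

183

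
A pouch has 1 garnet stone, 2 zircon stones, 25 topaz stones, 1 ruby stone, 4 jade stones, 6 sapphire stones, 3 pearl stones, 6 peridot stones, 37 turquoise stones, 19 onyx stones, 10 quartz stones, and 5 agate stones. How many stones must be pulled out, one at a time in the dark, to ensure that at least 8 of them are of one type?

By the pigeonhole principle, put each drawn stone into a box by type. The largest draw with every box below 8 takes min(count, 7) from each type; types with fewer than 7 contribute all they have.
Σ min(cᵢ, 7) = 1 + 2 + 7 + 1 + 4 + 6 + 3 + 6 + 7 + 7 + 7 + 5 = 56.
Draw number 56 + 1 = 57 must push one box to 8.

57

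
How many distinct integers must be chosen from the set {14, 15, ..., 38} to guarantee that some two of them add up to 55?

A set avoiding the sum 55 can contain at most one of each pair {x, 55−x}, plus the 3 elements whose complement lies outside the range.
The integers 14, …, 27 (14 of them) are such a set: any two sum to at least 14+15 = 29 and at most 26+27 = 53 < 55.
Pigeonhole: any 15th integer completes one of the 11 pairs, so 15 choices force a sum of 55.

15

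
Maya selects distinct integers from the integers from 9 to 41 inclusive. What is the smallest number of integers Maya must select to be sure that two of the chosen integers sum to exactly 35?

Two chosen integers sum to 35 exactly when both halves of some pair {x, 35−x} with 9 ≤ x ≤ 35−x ≤ 26 are chosen — 9 such pairs.
The remaining 15 elements (those with no distinct partner in range) can never complete a 35-sum, so the worst case takes all of them and one from each pair: 15 + 9 = 24.
By the pigeonhole principle, the 25th integer has to be the second member of some pair, so 24 + 1 = 25.

25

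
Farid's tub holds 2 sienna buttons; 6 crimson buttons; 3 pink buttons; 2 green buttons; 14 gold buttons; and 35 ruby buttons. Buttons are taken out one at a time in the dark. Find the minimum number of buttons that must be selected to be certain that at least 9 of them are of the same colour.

30

The 6 colours are the holes; the buttons drawn are the pigeons.
To avoid 9 of any one colour, the worst case takes at most 8 of each colour, or every button of a colour that has fewer than 8.
That gives 2 + 6 + 3 + 2 + 8 + 8 = 29 buttons with no colour reaching 9.
The next button forces some colour to 9, so 29 + 1 = 30.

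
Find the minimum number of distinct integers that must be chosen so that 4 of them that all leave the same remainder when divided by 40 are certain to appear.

121

The 40 residue classes mod 40 are the pigeonholes.
With 120 integers one could put 3 in each residue class and have no class reach 4.
The 121st integer pushes some class to 4, so 40·3 + 1 = 121.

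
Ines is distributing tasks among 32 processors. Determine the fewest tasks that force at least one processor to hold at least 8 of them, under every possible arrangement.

225

With 224 tasks one could put exactly 7 in each of the 32 processors, and no processor would reach 8.
One more task must land in a processor that already has 7, giving it 8.
So 32 × 7 + 1 = 225 tasks are required.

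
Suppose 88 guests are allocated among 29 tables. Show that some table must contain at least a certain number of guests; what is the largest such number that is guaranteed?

4

The 29 tables are the holes and the 88 guests are the pigeons.
If every table held at most 3 guests, the total would be at most 29 × 3 = 87, which is less than 88.
So some table holds at least ⌈88/29⌉ = 4 guests.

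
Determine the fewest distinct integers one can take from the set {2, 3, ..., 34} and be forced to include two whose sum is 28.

22

Two chosen integers sum to 28 exactly when both halves of some pair {x, 28−x} with 2 ≤ x ≤ 28−x ≤ 26 are chosen — 12 such pairs.
The remaining 9 elements (those with no distinct partner in range) can never complete a 28-sum, so the worst case takes all of them and one from each pair: 9 + 12 = 21.
By the pigeonhole principle, the 22nd integer has to be the second member of some pair, so 21 + 1 = 22.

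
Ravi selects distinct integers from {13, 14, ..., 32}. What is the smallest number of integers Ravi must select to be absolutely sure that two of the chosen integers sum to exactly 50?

A set avoiding the sum 50 can contain at most one of each pair {x, 50−x}, plus the 6 elements whose complement lies outside the range or equal to its own complement.
The integers 13, …, 25 (13 of them) are such a set: any two sum to at least 13+14 = 27 and at most 24+25 = 49 < 50.
Any 14th integer completes one of the 7 pairs, so 14 choices force a sum of 50.

14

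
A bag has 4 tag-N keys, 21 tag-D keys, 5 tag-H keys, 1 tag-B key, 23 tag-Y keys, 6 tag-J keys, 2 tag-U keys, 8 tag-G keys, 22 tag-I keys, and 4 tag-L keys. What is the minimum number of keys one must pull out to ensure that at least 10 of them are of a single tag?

58

By the pigeonhole principle, put each drawn key into a box by tag. The largest draw with every box below 10 takes min(count, 9) from each tag; tags with fewer than 9 contribute all they have.
Σ min(cᵢ, 9) = 4 + 9 + 5 + 1 + 9 + 6 + 2 + 8 + 9 + 4 = 57.
Draw number 57 + 1 = 58 must push one box to 10.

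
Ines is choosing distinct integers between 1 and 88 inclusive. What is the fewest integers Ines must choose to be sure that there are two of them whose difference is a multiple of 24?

25

Integers whose pairwise differences are multiples of 24 are exactly those sharing a remainder mod 24. By the pigeonhole principle, the 24 residue classes mod 24 are the pigeonholes.
With 24 integers one could put 1 in each residue class and have no class reach 2.
The 25th integer pushes some class to 2, so 24·1 + 1 = 25.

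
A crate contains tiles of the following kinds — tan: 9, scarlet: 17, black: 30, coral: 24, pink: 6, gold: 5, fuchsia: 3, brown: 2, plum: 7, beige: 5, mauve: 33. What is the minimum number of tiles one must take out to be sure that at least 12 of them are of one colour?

82

An adversary could hand out at most 11 tiles per colour (7 colours run out sooner): 9 + 11 + 11 + 11 + 6 + 5 + 3 + 2 + 7 + 5 + 11 = 81 tiles and still no colour has 12.
One more tile lands in a colour already at 11, so 82 draws are enough and 81 are not.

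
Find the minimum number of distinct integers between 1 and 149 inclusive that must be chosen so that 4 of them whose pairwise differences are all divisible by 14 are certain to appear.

43

Integers whose pairwise differences are multiples of 14 are exactly those sharing a remainder mod 14. By pigeonhole, the 14 residue classes mod 14 are the pigeonholes.
With 42 integers one could put 3 in each residue class and have no class reach 4.
The 43rd integer pushes some class to 4, so 14·3 + 1 = 43.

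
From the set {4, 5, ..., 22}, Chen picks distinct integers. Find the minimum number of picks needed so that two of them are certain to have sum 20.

14

A set avoiding the sum 20 can contain at most one of each pair {x, 20−x}, plus the 7 elements whose complement lies outside the range or equal to its own complement.
The integers 10, …, 22 (13 of them) are such a set: any two sum to at least 10+11 = 21 > 20.
Any 14th integer completes one of the 6 pairs, so 14 choices force a sum of 20.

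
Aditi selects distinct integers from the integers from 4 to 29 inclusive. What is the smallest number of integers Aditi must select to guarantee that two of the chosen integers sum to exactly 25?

18

A set avoiding the sum 25 can contain at most one of each pair {x, 25−x}, plus the 8 elements whose complement lies outside the range.
The integers 13, …, 29 (17 of them) are such a set: any two sum to at least 13+14 = 27 > 25.
Pigeonhole: any 18th integer completes one of the 9 pairs, so 18 choices force a sum of 25.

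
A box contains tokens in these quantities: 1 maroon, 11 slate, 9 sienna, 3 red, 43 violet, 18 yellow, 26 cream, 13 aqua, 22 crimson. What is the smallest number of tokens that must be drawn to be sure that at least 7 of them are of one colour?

Put each drawn token into a box by colour. The largest draw with every box below 7 takes min(count, 6) from each colour; colours with fewer than 6 contribute all they have.
Σ min(cᵢ, 6) = 1 + 6 + 6 + 3 + 6 + 6 + 6 + 6 + 6 = 46.
Draw number 46 + 1 = 47 must push one box to 7.

47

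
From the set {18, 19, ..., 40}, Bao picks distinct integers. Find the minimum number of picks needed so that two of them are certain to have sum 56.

14

Group the elements by complementary pair {x, 56−x}: {18,38}, {19,37}, {20,36}, …, giving 10 two-element pairs, the single value 28 (it cannot pair with itself since the integers are distinct), and 2 integers whose partner 56−x falls outside [18,40].
Treating each of those 13 groups as a pigeonhole, one can pick one integer per group — 13 integers — with no two summing to 56.
The 14th integer lands in an occupied pair, forcing a sum of 56.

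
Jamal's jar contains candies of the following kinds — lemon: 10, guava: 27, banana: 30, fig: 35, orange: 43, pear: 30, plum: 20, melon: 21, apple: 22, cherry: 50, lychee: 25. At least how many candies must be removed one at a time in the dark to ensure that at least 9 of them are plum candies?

302

In the worst case for collecting plum candies, every non-plum candy comes out first.
There are 10 + 27 + 30 + 35 + 43 + 30 + 21 + 22 + 50 + 25 = 293 non-plum candies altogether.
After those, each further candy must be plum, so 293 + 9 = 302 draws guarantee 9 plum candies.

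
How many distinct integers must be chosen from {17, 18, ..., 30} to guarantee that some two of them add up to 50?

A set avoiding the sum 50 can contain at most one of each pair {x, 50−x}, plus the 4 elements whose complement lies outside the range or equal to its own complement.
The integers 17, …, 25 (9 of them) are such a set: any two sum to at least 17+18 = 35 and at most 24+25 = 49 < 50.
By pigeonhole, any 10th integer completes one of the 5 pairs, so 10 choices force a sum of 50.

10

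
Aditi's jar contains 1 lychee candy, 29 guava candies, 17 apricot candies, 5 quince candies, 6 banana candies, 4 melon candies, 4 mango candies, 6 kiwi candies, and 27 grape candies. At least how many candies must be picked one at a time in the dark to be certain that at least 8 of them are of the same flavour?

48

An adversary could hand out at most 7 candies per flavour (6 flavours run out sooner): 1 + 7 + 7 + 5 + 6 + 4 + 4 + 6 + 7 = 47 candies and still no flavour has 8.
By the pigeonhole principle, one more candy lands in a flavour already at 7, so 48 draws are enough and 47 are not.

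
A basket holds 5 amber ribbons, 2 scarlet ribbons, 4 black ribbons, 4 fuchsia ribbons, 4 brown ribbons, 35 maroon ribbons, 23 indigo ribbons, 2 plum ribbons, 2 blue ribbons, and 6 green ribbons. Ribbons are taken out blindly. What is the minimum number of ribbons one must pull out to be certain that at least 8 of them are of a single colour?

By pigeonhole, put each drawn ribbon into a box by colour. The largest draw with every box below 8 takes min(count, 7) from each colour; colours with fewer than 7 contribute all they have.
Σ min(cᵢ, 7) = 5 + 2 + 4 + 4 + 4 + 7 + 7 + 2 + 2 + 6 = 43.
Draw number 43 + 1 = 44 must push one box to 8.

44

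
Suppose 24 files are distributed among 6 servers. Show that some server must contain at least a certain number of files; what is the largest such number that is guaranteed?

4

The 6 servers are the holes and the 24 files are the pigeons.
If every server held at most 3 files, the total would be at most 6 × 3 = 18, which is less than 24.
So some server holds at least ⌈24/6⌉ = 4 files.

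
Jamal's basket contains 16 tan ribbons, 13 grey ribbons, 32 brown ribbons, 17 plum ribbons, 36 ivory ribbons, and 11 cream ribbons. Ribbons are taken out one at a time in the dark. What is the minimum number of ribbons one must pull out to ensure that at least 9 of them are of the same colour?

49

An adversary could hand out at most 8 ribbons per colour: 8 + 8 + 8 + 8 + 8 + 8 = 48 ribbons and still no colour has 9.
One more ribbon lands in a colour already at 8, so 49 draws are enough and 48 are not.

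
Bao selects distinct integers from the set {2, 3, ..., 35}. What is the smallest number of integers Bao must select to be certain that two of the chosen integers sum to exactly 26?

24

A set avoiding the sum 26 can contain at most one of each pair {x, 26−x}, plus the 12 elements whose complement lies outside the range or equal to its own complement.
The integers 13, …, 35 (23 of them) are such a set: any two sum to at least 13+14 = 27 > 26.
Any 24th integer completes one of the 11 pairs, so 24 choices force a sum of 26.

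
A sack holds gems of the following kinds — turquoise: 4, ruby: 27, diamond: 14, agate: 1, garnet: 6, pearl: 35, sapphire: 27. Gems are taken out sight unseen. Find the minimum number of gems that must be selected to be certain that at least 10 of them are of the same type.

48

By pigeonhole, put each drawn gem into a box by type. The largest draw with every box below 10 takes min(count, 9) from each type; types with fewer than 9 contribute all they have.
Σ min(cᵢ, 9) = 4 + 9 + 9 + 1 + 6 + 9 + 9 = 47.
Draw number 47 + 1 = 48 must push one box to 10.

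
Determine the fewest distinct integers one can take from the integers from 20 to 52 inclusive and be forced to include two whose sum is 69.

19

Group the elements by complementary pair {x, 69−x}: {20,49}, {21,48}, {22,47}, …, giving 15 two-element pairs and 3 integers whose partner 69−x falls outside [20,52].
Pigeonhole: treating each of those 18 groups as a pigeonhole, one can pick one integer per group — 18 integers — with no two summing to 69.
The 19th integer lands in an occupied pair, forcing a sum of 69.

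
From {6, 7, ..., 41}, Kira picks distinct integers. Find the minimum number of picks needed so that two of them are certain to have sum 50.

Two chosen integers sum to 50 exactly when both halves of some pair {x, 50−x} with 9 ≤ x ≤ 50−x ≤ 41 are chosen — 16 such pairs.
The remaining 4 elements (those with no distinct partner in range) can never complete a 50-sum, so the worst case takes all of them and one from each pair: 4 + 16 = 20.
By pigeonhole, the 21st integer has to be the second member of some pair, so 20 + 1 = 21.

21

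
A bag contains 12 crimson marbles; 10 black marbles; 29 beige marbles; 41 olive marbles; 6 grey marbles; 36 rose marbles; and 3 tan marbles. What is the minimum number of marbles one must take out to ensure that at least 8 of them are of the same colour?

By pigeonhole, put each drawn marble into a box by colour. The largest draw with every box below 8 takes min(count, 7) from each colour; colours with fewer than 7 contribute all they have.
Σ min(cᵢ, 7) = 7 + 7 + 7 + 7 + 6 + 7 + 3 = 44.
Draw number 44 + 1 = 45 must push one box to 8.

45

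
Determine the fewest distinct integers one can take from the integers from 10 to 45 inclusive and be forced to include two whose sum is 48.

A set avoiding the sum 48 can contain at most one of each pair {x, 48−x}, plus the 8 elements whose complement lies outside the range or equal to its own complement.
The integers 24, …, 45 (22 of them) are such a set: any two sum to at least 24+25 = 49 > 48.
Any 23rd integer completes one of the 14 pairs, so 23 choices force a sum of 48.

23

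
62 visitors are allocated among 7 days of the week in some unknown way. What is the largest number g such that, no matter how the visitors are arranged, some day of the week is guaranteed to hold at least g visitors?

The 7 days of the week are the holes and the 62 visitors are the pigeons.
If every day of the week held at most 8 visitors, the total would be at most 7 × 8 = 56, which is less than 62.
So some day of the week holds at least ⌈62/7⌉ = 9 visitors.

9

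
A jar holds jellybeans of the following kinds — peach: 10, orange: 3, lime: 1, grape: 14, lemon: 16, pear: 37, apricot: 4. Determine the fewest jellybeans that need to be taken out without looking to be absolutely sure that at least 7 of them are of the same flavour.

33

Pigeonhole: put each drawn jellybean into a box by flavour. The largest draw with every box below 7 takes min(count, 6) from each flavour; flavours with fewer than 6 contribute all they have.
Σ min(cᵢ, 6) = 6 + 3 + 1 + 6 + 6 + 6 + 4 = 32.
Draw number 32 + 1 = 33 must push one box to 7.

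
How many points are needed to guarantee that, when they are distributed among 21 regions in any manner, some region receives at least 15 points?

295

With 294 points one could put exactly 14 in each of the 21 regions, and no region would reach 15.
By pigeonhole, one more point must land in a region that already has 14, giving it 15.
So 21 × 14 + 1 = 295 points are required.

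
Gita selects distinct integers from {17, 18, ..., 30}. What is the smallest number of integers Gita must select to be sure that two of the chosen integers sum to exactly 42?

11

A set avoiding the sum 42 can contain at most one of each pair {x, 42−x}, plus the 6 elements whose complement lies outside the range or equal to its own complement.
The integers 21, …, 30 (10 of them) are such a set: any two sum to at least 21+22 = 43 > 42.
By pigeonhole, any 11th integer completes one of the 4 pairs, so 11 choices force a sum of 42.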